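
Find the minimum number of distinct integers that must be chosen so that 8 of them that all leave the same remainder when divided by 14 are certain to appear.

The 14 residue classes mod 14 are the pigeonholes.
With 98 integers one could put 7 in each residue class and have no class reach 8.
The 99th integer pushes some class to 8, so 14·7 + 1 = 99.

99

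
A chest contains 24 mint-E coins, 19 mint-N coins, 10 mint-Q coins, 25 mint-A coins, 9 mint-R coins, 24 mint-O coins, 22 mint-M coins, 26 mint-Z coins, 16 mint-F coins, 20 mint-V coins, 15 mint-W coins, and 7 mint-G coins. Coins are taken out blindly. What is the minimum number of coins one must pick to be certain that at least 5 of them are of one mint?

The 12 mints are the holes; the coins drawn are the pigeons.
To avoid 5 of any one mint, the worst case takes at most 4 of each mint.
That gives 4 + 4 + 4 + 4 + 4 + 4 + 4 + 4 + 4 + 4 + 4 + 4 = 48 coins with no mint reaching 5.
The next coin forces some mint to 5, so 48 + 1 = 49.

49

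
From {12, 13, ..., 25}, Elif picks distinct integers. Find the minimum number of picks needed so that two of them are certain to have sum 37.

Group the elements by complementary pair {x, 37−x}: {12,25}, {13,24}, {14,23}, …, giving 7 two-element pairs.
Pigeonhole: treating each of those 7 groups as a pigeonhole, one can pick one integer per group — 7 integers — with no two summing to 37.
The 8th integer lands in an occupied pair, forcing a sum of 37.

8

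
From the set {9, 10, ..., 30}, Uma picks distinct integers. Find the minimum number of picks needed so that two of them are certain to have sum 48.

17

Two chosen integers sum to 48 exactly when both halves of some pair {x, 48−x} with 18 ≤ x ≤ 48−x ≤ 30 are chosen — 6 such pairs.
The remaining 10 elements (those with no distinct partner in range) can never complete a 48-sum, so the worst case takes all of them and one from each pair: 10 + 6 = 16.
The 17th integer has to be the second member of some pair, so 16 + 1 = 17.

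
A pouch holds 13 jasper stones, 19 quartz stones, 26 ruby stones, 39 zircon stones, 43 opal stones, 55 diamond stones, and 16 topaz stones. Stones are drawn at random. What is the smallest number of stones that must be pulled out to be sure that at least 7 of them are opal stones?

In the worst case for collecting opal stones, every non-opal stone comes out first.
There are 13 + 19 + 26 + 39 + 55 + 16 = 168 non-opal stones altogether.
After those, each further stone must be opal, so 168 + 7 = 175 draws guarantee 7 opal stones.

175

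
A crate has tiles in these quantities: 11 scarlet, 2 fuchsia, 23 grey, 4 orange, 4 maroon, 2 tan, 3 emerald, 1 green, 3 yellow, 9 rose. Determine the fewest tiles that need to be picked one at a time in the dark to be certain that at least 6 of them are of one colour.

35

By pigeonhole, the 10 colours are the holes; the tiles drawn are the pigeons.
To avoid 6 of any one colour, the worst case takes at most 5 of each colour, or every tile of a colour that has fewer than 5.
That gives 5 + 2 + 5 + 4 + 4 + 2 + 3 + 1 + 3 + 5 = 34 tiles with no colour reaching 6.
The next tile forces some colour to 6, so 34 + 1 = 35.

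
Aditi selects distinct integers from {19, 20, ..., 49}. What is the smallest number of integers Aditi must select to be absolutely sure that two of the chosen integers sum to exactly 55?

23

A set avoiding the sum 55 can contain at most one of each pair {x, 55−x}, plus the 13 elements whose complement lies outside the range.
The integers 28, …, 49 (22 of them) are such a set: any two sum to at least 28+29 = 57 > 55.
By pigeonhole, any 23rd integer completes one of the 9 pairs, so 23 choices force a sum of 55.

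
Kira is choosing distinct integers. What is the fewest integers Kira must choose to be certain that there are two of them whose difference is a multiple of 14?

Integers whose pairwise differences are multiples of 14 are exactly those sharing a remainder mod 14. By the pigeonhole principle, the 14 residue classes mod 14 are the pigeonholes.
With 14 integers one could put 1 in each residue class and have no class reach 2.
The 15th integer pushes some class to 2, so 14·1 + 1 = 15.

15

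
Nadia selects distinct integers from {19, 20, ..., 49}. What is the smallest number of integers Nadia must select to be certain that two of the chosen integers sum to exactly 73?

A set avoiding the sum 73 can contain at most one of each pair {x, 73−x}, plus the 5 elements whose complement lies outside the range.
The integers 19, …, 36 (18 of them) are such a set: any two sum to at least 19+20 = 39 and at most 35+36 = 71 < 73.
Any 19th integer completes one of the 13 pairs, so 19 choices force a sum of 73.

19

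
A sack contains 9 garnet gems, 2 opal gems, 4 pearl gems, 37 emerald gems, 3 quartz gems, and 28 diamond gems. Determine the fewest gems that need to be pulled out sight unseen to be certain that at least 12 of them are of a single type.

41

An adversary could hand out at most 11 gems per type (4 types run out sooner): 9 + 2 + 4 + 11 + 3 + 11 = 40 gems and still no type has 12.
One more gem lands in a type already at 11, so 41 draws are enough and 40 are not.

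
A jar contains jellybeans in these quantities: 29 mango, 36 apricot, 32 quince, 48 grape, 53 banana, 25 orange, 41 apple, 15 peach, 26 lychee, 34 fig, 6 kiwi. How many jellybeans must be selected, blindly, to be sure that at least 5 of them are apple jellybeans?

309

In the worst case for collecting apple jellybeans, every non-apple jellybean comes out first.
There are 29 + 36 + 32 + 48 + 53 + 25 + 15 + 26 + 34 + 6 = 304 non-apple jellybeans altogether.
After those, each further jellybean must be apple, so 304 + 5 = 309 draws guarantee 5 apple jellybeans.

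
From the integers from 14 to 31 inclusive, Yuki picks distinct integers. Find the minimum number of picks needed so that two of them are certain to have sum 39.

A set avoiding the sum 39 can contain at most one of each pair {x, 39−x}, plus the 6 elements whose complement lies outside the range.
The integers 20, …, 31 (12 of them) are such a set: any two sum to at least 20+21 = 41 > 39.
Pigeonhole: any 13th integer completes one of the 6 pairs, so 13 choices force a sum of 39.

13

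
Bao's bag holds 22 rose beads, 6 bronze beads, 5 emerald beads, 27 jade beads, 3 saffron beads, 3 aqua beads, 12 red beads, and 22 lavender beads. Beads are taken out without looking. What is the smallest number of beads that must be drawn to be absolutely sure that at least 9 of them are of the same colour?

50

Put each drawn bead into a box by colour. The largest draw with every box below 9 takes min(count, 8) from each colour; colours with fewer than 8 contribute all they have.
Σ min(cᵢ, 8) = 8 + 6 + 5 + 8 + 3 + 3 + 8 + 8 = 49.
Draw number 49 + 1 = 50 must push one box to 9.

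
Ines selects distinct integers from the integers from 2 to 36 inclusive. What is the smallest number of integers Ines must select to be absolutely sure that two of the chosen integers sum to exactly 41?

Two chosen integers sum to 41 exactly when both halves of some pair {x, 41−x} with 5 ≤ x ≤ 41−x ≤ 36 are chosen — 16 such pairs.
The remaining 3 elements (those with no distinct partner in range) can never complete a 41-sum, so the worst case takes all of them and one from each pair: 3 + 16 = 19.
Pigeonhole: the 20th integer has to be the second member of some pair, so 19 + 1 = 20.

20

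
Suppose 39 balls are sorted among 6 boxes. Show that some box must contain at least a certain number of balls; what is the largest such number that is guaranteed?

7

By pigeonhole, the 6 boxes are the holes and the 39 balls are the pigeons.
If every box held at most 6 balls, the total would be at most 6 × 6 = 36, which is less than 39.
So some box holds at least ⌈39/6⌉ = 7 balls.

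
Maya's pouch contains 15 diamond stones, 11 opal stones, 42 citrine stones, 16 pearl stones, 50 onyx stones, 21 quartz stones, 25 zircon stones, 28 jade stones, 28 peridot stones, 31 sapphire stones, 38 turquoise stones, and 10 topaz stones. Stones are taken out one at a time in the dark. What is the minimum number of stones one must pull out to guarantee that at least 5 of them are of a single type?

By the pigeonhole principle, the 12 types are the holes; the stones drawn are the pigeons.
To avoid 5 of any one type, the worst case takes at most 4 of each type.
That gives 4 + 4 + 4 + 4 + 4 + 4 + 4 + 4 + 4 + 4 + 4 + 4 = 48 stones with no type reaching 5.
The next stone forces some type to 5, so 48 + 1 = 49.

49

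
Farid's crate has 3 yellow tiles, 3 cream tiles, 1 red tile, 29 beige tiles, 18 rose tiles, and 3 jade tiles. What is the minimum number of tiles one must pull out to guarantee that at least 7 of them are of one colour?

23

An adversary could hand out at most 6 tiles per colour (4 colours run out sooner): 3 + 3 + 1 + 6 + 6 + 3 = 22 tiles and still no colour has 7.
One more tile lands in a colour already at 6, so 23 draws are enough and 22 are not.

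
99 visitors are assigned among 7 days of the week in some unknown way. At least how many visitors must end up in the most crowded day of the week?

15

Pigeonhole: the 7 days of the week are the holes and the 99 visitors are the pigeons.
If every day of the week held at most 14 visitors, the total would be at most 7 × 14 = 98, which is less than 99.
So some day of the week holds at least ⌈99/7⌉ = 15 visitors.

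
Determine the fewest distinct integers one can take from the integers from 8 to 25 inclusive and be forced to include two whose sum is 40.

14

Group the elements by complementary pair {x, 40−x}: {15,25}, {16,24}, {17,23}, …, giving 5 two-element pairs; the single value 20 (it cannot pair with itself since the integers are distinct); and 7 integers whose partner 40−x falls outside [8,25].
By the pigeonhole principle, treating each of those 13 groups as a pigeonhole, one can pick one integer per group — 13 integers — with no two summing to 40.
The 14th integer lands in an occupied pair, forcing a sum of 40.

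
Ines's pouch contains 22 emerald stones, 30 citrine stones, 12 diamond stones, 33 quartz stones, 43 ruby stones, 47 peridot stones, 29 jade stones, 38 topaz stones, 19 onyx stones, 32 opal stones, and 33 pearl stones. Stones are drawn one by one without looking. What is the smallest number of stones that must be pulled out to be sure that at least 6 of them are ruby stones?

In the worst case for collecting ruby stones, every non-ruby stone comes out first.
There are 22 + 30 + 12 + 33 + 47 + 29 + 38 + 19 + 32 + 33 = 295 non-ruby stones altogether.
After those, each further stone must be ruby, so 295 + 6 = 301 draws guarantee 6 ruby stones.

301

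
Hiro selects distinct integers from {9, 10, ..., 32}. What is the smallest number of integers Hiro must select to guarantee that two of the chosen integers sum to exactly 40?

Two chosen integers sum to 40 exactly when both halves of some pair {x, 40−x} with 9 ≤ x ≤ 40−x ≤ 31 are chosen — 11 such pairs.
The remaining 2 elements (those with no distinct partner in range) can never complete a 40-sum, so the worst case takes all of them and one from each pair: 2 + 11 = 13.
By the pigeonhole principle, the 14th integer has to be the second member of some pair, so 13 + 1 = 14.

14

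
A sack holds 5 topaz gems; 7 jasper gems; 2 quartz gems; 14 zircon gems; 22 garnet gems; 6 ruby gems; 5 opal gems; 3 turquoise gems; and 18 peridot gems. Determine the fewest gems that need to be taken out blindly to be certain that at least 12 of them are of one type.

Pigeonhole: put each drawn gem into a box by type. The largest draw with every box below 12 takes min(count, 11) from each type; types with fewer than 11 contribute all they have.
Σ min(cᵢ, 11) = 5 + 7 + 2 + 11 + 11 + 6 + 5 + 3 + 11 = 61.
Draw number 61 + 1 = 62 must push one box to 12.

62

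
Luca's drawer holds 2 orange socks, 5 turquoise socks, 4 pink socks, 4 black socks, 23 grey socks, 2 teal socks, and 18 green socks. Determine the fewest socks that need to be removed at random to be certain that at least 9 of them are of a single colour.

34

An adversary could hand out at most 8 socks per colour (5 colours run out sooner): 2 + 5 + 4 + 4 + 8 + 2 + 8 = 33 socks and still no colour has 9.
By pigeonhole, one more sock lands in a colour already at 8, so 34 draws are enough and 33 are not.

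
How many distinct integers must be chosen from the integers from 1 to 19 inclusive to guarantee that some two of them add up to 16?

13

Two chosen integers sum to 16 exactly when both halves of some pair {x, 16−x} with 1 ≤ x ≤ 16−x ≤ 15 are chosen — 7 such pairs.
The remaining 5 elements (those with no distinct partner in range) can never complete a 16-sum, so the worst case takes all of them and one from each pair: 5 + 7 = 12.
By pigeonhole, the 13th integer has to be the second member of some pair, so 12 + 1 = 13.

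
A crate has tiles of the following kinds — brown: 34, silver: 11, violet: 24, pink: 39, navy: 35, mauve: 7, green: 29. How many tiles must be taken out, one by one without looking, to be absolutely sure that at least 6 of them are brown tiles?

151

In the worst case for collecting brown tiles, every non-brown tile comes out first.
There are 11 + 24 + 39 + 35 + 7 + 29 = 145 non-brown tiles altogether.
After those, each further tile must be brown, so 145 + 6 = 151 draws guarantee 6 brown tiles.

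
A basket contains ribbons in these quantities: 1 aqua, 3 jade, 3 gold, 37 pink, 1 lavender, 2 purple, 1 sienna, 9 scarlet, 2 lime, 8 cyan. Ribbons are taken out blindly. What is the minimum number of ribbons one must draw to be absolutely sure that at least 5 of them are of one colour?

Put each drawn ribbon into a box by colour. The largest draw with every box below 5 takes min(count, 4) from each colour; colours with fewer than 4 contribute all they have.
Σ min(cᵢ, 4) = 1 + 3 + 3 + 4 + 1 + 2 + 1 + 4 + 2 + 4 = 25.
Draw number 25 + 1 = 26 must push one box to 5.

26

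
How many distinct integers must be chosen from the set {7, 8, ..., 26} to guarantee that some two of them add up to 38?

14

Two chosen integers sum to 38 exactly when both halves of some pair {x, 38−x} with 12 ≤ x ≤ 38−x ≤ 26 are chosen — 7 such pairs.
The remaining 6 elements (those with no distinct partner in range) can never complete a 38-sum, so the worst case takes all of them and one from each pair: 6 + 7 = 13.
By pigeonhole, the 14th integer has to be the second member of some pair, so 13 + 1 = 14.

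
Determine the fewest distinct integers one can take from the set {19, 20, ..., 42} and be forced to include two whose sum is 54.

17

Two chosen integers sum to 54 exactly when both halves of some pair {x, 54−x} with 19 ≤ x ≤ 54−x ≤ 35 are chosen — 8 such pairs.
The remaining 8 elements (those with no distinct partner in range) can never complete a 54-sum, so the worst case takes all of them and one from each pair: 8 + 8 = 16.
Pigeonhole: the 17th integer has to be the second member of some pair, so 16 + 1 = 17.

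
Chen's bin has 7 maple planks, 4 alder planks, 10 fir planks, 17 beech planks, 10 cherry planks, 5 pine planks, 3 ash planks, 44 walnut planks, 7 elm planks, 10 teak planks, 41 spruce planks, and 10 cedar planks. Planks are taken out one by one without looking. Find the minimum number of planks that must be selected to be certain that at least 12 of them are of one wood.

100

By pigeonhole, put each drawn plank into a box by wood. The largest draw with every box below 12 takes min(count, 11) from each wood; woods with fewer than 11 contribute all they have.
Σ min(cᵢ, 11) = 7 + 4 + 10 + 11 + 10 + 5 + 3 + 11 + 7 + 10 + 11 + 10 = 99.
Draw number 99 + 1 = 100 must push one box to 12.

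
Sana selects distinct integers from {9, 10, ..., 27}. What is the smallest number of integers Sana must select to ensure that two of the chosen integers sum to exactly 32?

A set avoiding the sum 32 can contain at most one of each pair {x, 32−x}, plus the 5 elements whose complement lies outside the range or equal to its own complement.
The integers 16, …, 27 (12 of them) are such a set: any two sum to at least 16+17 = 33 > 32.
Any 13th integer completes one of the 7 pairs, so 13 choices force a sum of 32.

13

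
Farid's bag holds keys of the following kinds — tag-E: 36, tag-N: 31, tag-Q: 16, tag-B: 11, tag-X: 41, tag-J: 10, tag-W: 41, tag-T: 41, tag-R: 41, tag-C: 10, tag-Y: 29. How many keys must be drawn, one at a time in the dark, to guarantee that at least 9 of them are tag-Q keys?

In the worst case for collecting tag-Q keys, every non-tag-Q key comes out first.
There are 36 + 31 + 11 + 41 + 10 + 41 + 41 + 41 + 10 + 29 = 291 non-tag-Q keys altogether.
After those, each further key must be tag-Q, so 291 + 9 = 300 draws guarantee 9 tag-Q keys.

300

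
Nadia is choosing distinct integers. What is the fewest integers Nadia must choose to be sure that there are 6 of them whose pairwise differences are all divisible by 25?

126

Integers whose pairwise differences are multiples of 25 are exactly those sharing a remainder mod 25. By pigeonhole, the 25 residue classes mod 25 are the pigeonholes.
With 125 integers one could put 5 in each residue class and have no class reach 6.
The 126th integer pushes some class to 6, so 25·5 + 1 = 126.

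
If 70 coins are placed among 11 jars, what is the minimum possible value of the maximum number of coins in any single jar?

By the pigeonhole principle, the 11 jars are the holes and the 70 coins are the pigeons.
If every jar held at most 6 coins, the total would be at most 11 × 6 = 66, which is less than 70.
So some jar holds at least ⌈70/11⌉ = 7 coins.

7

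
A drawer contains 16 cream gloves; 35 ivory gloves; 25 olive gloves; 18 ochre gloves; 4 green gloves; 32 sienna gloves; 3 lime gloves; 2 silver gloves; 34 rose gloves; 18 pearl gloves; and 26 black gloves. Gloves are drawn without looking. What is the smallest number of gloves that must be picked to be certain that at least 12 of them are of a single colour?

The 11 colours are the holes; the gloves drawn are the pigeons.
To avoid 12 of any one colour, the worst case takes at most 11 of each colour, or every glove of a colour that has fewer than 11.
That gives 11 + 11 + 11 + 11 + 4 + 11 + 3 + 2 + 11 + 11 + 11 = 97 gloves with no colour reaching 12.
The next glove forces some colour to 12, so 97 + 1 = 98.

98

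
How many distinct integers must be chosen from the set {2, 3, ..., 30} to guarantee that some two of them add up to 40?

Group the elements by complementary pair {x, 40−x}: {10,30}, {11,29}, {12,28}, …, giving 10 two-element pairs, the single value 20 (it cannot pair with itself since the integers are distinct), and 8 integers whose partner 40−x falls outside [2,30].
Treating each of those 19 groups as a pigeonhole, one can pick one integer per group — 19 integers — with no two summing to 40.
The 20th integer lands in an occupied pair, forcing a sum of 40.

20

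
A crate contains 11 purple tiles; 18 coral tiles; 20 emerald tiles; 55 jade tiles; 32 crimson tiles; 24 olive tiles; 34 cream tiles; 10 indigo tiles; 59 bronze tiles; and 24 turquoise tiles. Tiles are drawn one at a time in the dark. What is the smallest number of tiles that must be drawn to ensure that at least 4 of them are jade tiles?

In the worst case for collecting jade tiles, every non-jade tile comes out first.
There are 11 + 18 + 20 + 32 + 24 + 34 + 10 + 59 + 24 = 232 non-jade tiles altogether.
After those, each further tile must be jade, so 232 + 4 = 236 draws guarantee 4 jade tiles.

236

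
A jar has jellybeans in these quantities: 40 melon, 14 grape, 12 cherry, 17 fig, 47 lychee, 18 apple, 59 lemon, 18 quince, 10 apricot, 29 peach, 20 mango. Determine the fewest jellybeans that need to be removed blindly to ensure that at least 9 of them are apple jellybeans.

In the worst case for collecting apple jellybeans, every non-apple jellybean comes out first.
There are 40 + 14 + 12 + 17 + 47 + 59 + 18 + 10 + 29 + 20 = 266 non-apple jellybeans altogether.
After those, each further jellybean must be apple, so 266 + 9 = 275 draws guarantee 9 apple jellybeans.

275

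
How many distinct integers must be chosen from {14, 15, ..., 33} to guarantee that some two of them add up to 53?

14

Two chosen integers sum to 53 exactly when both halves of some pair {x, 53−x} with 20 ≤ x ≤ 53−x ≤ 33 are chosen — 7 such pairs.
The remaining 6 elements (those with no distinct partner in range) can never complete a 53-sum, so the worst case takes all of them and one from each pair: 6 + 7 = 13.
By the pigeonhole principle, the 14th integer has to be the second member of some pair, so 13 + 1 = 14.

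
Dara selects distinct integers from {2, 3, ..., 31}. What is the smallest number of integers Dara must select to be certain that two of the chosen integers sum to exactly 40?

Two chosen integers sum to 40 exactly when both halves of some pair {x, 40−x} with 9 ≤ x ≤ 40−x ≤ 31 are chosen — 11 such pairs.
The remaining 8 elements (those with no distinct partner in range) can never complete a 40-sum, so the worst case takes all of them and one from each pair: 8 + 11 = 19.
By pigeonhole, the 20th integer has to be the second member of some pair, so 19 + 1 = 20.

20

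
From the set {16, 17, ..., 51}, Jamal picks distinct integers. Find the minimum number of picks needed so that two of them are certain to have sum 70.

Two chosen integers sum to 70 exactly when both halves of some pair {x, 70−x} with 19 ≤ x ≤ 70−x ≤ 51 are chosen — 16 such pairs.
The remaining 4 elements (those with no distinct partner in range) can never complete a 70-sum, so the worst case takes all of them and one from each pair: 4 + 16 = 20.
The 21st integer has to be the second member of some pair, so 20 + 1 = 21.

21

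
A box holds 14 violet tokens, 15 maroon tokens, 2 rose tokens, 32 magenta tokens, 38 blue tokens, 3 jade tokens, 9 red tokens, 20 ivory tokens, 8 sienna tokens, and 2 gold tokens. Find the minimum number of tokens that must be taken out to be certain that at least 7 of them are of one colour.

By the pigeonhole principle, the 10 colours are the holes; the tokens drawn are the pigeons.
To avoid 7 of any one colour, the worst case takes at most 6 of each colour, or every token of a colour that has fewer than 6.
That gives 6 + 6 + 2 + 6 + 6 + 3 + 6 + 6 + 6 + 2 = 49 tokens with no colour reaching 7.
The next token forces some colour to 7, so 49 + 1 = 50.

50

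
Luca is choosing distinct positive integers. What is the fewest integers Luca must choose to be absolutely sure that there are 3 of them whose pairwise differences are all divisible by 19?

39

Integers whose pairwise differences are multiples of 19 are exactly those sharing a remainder mod 19. The 19 residue classes mod 19 are the pigeonholes.
With 38 integers one could put 2 in each residue class and have no class reach 3.
The 39th integer pushes some class to 3, so 19·2 + 1 = 39.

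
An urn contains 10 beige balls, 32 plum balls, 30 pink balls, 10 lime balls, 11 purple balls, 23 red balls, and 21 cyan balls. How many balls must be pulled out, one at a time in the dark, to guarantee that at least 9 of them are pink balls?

In the worst case for collecting pink balls, every non-pink ball comes out first.
There are 10 + 32 + 10 + 11 + 23 + 21 = 107 non-pink balls altogether.
After those, each further ball must be pink, so 107 + 9 = 116 draws guarantee 9 pink balls.

116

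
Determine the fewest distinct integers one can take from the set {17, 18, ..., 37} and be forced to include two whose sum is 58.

Two chosen integers sum to 58 exactly when both halves of some pair {x, 58−x} with 21 ≤ x ≤ 58−x ≤ 37 are chosen — 8 such pairs.
The remaining 5 elements (those with no distinct partner in range) can never complete a 58-sum, so the worst case takes all of them and one from each pair: 5 + 8 = 13.
By pigeonhole, the 14th integer has to be the second member of some pair, so 13 + 1 = 14.

14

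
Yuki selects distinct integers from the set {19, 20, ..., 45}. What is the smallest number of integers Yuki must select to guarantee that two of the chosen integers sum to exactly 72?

Two chosen integers sum to 72 exactly when both halves of some pair {x, 72−x} with 27 ≤ x ≤ 72−x ≤ 45 are chosen — 9 such pairs.
The remaining 9 elements (those with no distinct partner in range) can never complete a 72-sum, so the worst case takes all of them and one from each pair: 9 + 9 = 18.
The 19th integer has to be the second member of some pair, so 18 + 1 = 19.

19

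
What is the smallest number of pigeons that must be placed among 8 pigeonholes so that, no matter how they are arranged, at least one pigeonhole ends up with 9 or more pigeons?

With 64 pigeons one could put exactly 8 in each of the 8 pigeonholes, and no pigeonhole would reach 9.
By the pigeonhole principle, one more pigeon must land in a pigeonhole that already has 8, giving it 9.
So 8 × 8 + 1 = 65 pigeons are required.

65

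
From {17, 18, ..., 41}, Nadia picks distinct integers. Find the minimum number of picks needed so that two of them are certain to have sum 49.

A set avoiding the sum 49 can contain at most one of each pair {x, 49−x}, plus the 9 elements whose complement lies outside the range.
The integers 25, …, 41 (17 of them) are such a set: any two sum to at least 25+26 = 51 > 49.
Pigeonhole: any 18th integer completes one of the 8 pairs, so 18 choices force a sum of 49.

18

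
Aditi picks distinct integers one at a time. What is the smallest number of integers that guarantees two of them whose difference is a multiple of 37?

Integers whose pairwise differences are multiples of 37 are exactly those sharing a remainder mod 37. By the pigeonhole principle, the 37 residue classes mod 37 are the pigeonholes.
With 37 integers one could put 1 in each residue class and have no class reach 2.
The 38th integer pushes some class to 2, so 37·1 + 1 = 38.

38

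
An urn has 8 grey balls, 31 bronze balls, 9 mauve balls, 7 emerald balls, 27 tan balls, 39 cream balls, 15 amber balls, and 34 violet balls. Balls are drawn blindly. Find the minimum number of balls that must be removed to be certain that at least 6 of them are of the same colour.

By the pigeonhole principle, the 8 colours are the holes; the balls drawn are the pigeons.
To avoid 6 of any one colour, the worst case takes at most 5 of each colour.
That gives 5 + 5 + 5 + 5 + 5 + 5 + 5 + 5 = 40 balls with no colour reaching 6.
The next ball forces some colour to 6, so 40 + 1 = 41.

41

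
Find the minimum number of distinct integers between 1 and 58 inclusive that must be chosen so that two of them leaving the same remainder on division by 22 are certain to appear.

23

Pigeonhole: the 22 residue classes mod 22 are the pigeonholes.
With 22 integers one could put 1 in each residue class and have no class reach 2.
The 23rd integer pushes some class to 2, so 22·1 + 1 = 23.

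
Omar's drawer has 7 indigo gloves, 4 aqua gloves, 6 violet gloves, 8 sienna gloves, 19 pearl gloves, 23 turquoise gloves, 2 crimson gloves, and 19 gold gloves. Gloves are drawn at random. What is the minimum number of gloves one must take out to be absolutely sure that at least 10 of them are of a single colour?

55

An adversary could hand out at most 9 gloves per colour (5 colours run out sooner): 7 + 4 + 6 + 8 + 9 + 9 + 2 + 9 = 54 gloves and still no colour has 10.
One more glove lands in a colour already at 9, so 55 draws are enough and 54 are not.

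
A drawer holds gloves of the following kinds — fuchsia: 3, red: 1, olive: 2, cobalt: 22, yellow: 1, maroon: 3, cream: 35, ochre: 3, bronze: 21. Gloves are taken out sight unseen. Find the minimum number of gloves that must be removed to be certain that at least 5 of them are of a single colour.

26

An adversary could hand out at most 4 gloves per colour (6 colours run out sooner): 3 + 1 + 2 + 4 + 1 + 3 + 4 + 3 + 4 = 25 gloves and still no colour has 5.
By pigeonhole, one more glove lands in a colour already at 4, so 26 draws are enough and 25 are not.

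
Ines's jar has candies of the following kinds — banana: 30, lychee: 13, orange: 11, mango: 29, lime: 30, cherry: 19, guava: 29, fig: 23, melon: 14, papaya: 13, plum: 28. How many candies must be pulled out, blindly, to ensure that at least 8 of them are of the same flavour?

By the pigeonhole principle, put each drawn candy into a box by flavour. The largest draw with every box below 8 takes min(count, 7) from each flavour.
Σ min(cᵢ, 7) = 7 + 7 + 7 + 7 + 7 + 7 + 7 + 7 + 7 + 7 + 7 = 77.
Draw number 77 + 1 = 78 must push one box to 8.

78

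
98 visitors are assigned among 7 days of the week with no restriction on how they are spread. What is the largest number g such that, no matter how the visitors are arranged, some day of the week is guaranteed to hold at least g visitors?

By pigeonhole, the 7 days of the week are the holes and the 98 visitors are the pigeons.
If every day of the week held at most 13 visitors, the total would be at most 7 × 13 = 91, which is less than 98.
So some day of the week holds at least ⌈98/7⌉ = 14 visitors.

14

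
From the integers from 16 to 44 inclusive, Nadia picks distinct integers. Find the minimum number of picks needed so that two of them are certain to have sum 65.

Group the elements by complementary pair {x, 65−x}: {21,44}, {22,43}, {23,42}, …, giving 12 two-element pairs and 5 integers whose partner 65−x falls outside [16,44].
By pigeonhole, treating each of those 17 groups as a pigeonhole, one can pick one integer per group — 17 integers — with no two summing to 65.
The 18th integer lands in an occupied pair, forcing a sum of 65.

18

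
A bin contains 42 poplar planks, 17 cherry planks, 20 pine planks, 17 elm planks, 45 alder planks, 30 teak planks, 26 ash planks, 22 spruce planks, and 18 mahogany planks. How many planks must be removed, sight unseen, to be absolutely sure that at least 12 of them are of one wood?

100

By the pigeonhole principle, put each drawn plank into a box by wood. The largest draw with every box below 12 takes min(count, 11) from each wood.
Σ min(cᵢ, 11) = 11 + 11 + 11 + 11 + 11 + 11 + 11 + 11 + 11 = 99.
Draw number 99 + 1 = 100 must push one box to 12.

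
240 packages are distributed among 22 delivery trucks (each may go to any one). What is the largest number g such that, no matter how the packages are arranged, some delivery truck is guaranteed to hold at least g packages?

11

Pigeonhole: the 22 delivery trucks are the holes and the 240 packages are the pigeons.
If every delivery truck held at most 10 packages, the total would be at most 22 × 10 = 220, which is less than 240.
So some delivery truck holds at least ⌈240/22⌉ = 11 packages.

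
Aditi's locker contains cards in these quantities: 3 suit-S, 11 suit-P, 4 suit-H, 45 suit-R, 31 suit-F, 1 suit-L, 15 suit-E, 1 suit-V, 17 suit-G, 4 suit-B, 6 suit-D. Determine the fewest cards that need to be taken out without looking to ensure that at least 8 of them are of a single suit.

55

An adversary could hand out at most 7 cards per suit (6 suits run out sooner): 3 + 7 + 4 + 7 + 7 + 1 + 7 + 1 + 7 + 4 + 6 = 54 cards and still no suit has 8.
One more card lands in a suit already at 7, so 55 draws are enough and 54 are not.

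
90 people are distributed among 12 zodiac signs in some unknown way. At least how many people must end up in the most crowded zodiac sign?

Pigeonhole: the 12 zodiac signs are the holes and the 90 people are the pigeons.
If every zodiac sign held at most 7 people, the total would be at most 12 × 7 = 84, which is less than 90.
So some zodiac sign holds at least ⌈90/12⌉ = 8 people.

8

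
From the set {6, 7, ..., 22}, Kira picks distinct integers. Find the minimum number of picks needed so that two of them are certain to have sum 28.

10

A set avoiding the sum 28 can contain at most one of each pair {x, 28−x}, plus the 1 element equal to its own complement.
The integers 14, …, 22 (9 of them) are such a set: any two sum to at least 14+15 = 29 > 28.
By the pigeonhole principle, any 10th integer completes one of the 8 pairs, so 10 choices force a sum of 28.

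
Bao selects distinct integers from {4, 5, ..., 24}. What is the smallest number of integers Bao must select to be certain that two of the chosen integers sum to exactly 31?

13

Two chosen integers sum to 31 exactly when both halves of some pair {x, 31−x} with 7 ≤ x ≤ 31−x ≤ 24 are chosen — 9 such pairs.
The remaining 3 elements (those with no distinct partner in range) can never complete a 31-sum, so the worst case takes all of them and one from each pair: 3 + 9 = 12.
By the pigeonhole principle, the 13th integer has to be the second member of some pair, so 12 + 1 = 13.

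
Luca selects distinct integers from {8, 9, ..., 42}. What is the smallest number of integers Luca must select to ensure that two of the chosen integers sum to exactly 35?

26

A set avoiding the sum 35 can contain at most one of each pair {x, 35−x}, plus the 15 elements whose complement lies outside the range.
The integers 18, …, 42 (25 of them) are such a set: any two sum to at least 18+19 = 37 > 35.
Any 26th integer completes one of the 10 pairs, so 26 choices force a sum of 35.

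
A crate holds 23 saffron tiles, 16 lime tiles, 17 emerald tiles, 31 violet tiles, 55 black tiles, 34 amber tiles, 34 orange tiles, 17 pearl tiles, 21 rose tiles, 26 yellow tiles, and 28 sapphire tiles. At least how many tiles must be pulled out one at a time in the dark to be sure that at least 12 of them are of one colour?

122

An adversary could hand out at most 11 tiles per colour: 11 + 11 + 11 + 11 + 11 + 11 + 11 + 11 + 11 + 11 + 11 = 121 tiles and still no colour has 12.
Pigeonhole: one more tile lands in a colour already at 11, so 122 draws are enough and 121 are not.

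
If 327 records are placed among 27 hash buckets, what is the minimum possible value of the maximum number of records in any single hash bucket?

13

The 27 hash buckets are the holes and the 327 records are the pigeons.
If every hash bucket held at most 12 records, the total would be at most 27 × 12 = 324, which is less than 327.
So some hash bucket holds at least ⌈327/27⌉ = 13 records.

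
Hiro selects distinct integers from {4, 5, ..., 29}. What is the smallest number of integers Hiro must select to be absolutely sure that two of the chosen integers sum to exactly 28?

17

A set avoiding the sum 28 can contain at most one of each pair {x, 28−x}, plus the 6 elements whose complement lies outside the range or equal to its own complement.
The integers 14, …, 29 (16 of them) are such a set: any two sum to at least 14+15 = 29 > 28.
By pigeonhole, any 17th integer completes one of the 10 pairs, so 17 choices force a sum of 28.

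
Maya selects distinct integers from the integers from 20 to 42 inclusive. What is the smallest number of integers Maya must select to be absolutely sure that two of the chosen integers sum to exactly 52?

18

A set avoiding the sum 52 can contain at most one of each pair {x, 52−x}, plus the 11 elements whose complement lies outside the range or equal to its own complement.
The integers 26, …, 42 (17 of them) are such a set: any two sum to at least 26+27 = 53 > 52.
By the pigeonhole principle, any 18th integer completes one of the 6 pairs, so 18 choices force a sum of 52.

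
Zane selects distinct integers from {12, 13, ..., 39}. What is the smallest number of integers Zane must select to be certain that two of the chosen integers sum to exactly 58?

Group the elements by complementary pair {x, 58−x}: {19,39}, {20,38}, {21,37}, …, giving 10 two-element pairs, the single value 29 (it cannot pair with itself since the integers are distinct), and 7 integers whose partner 58−x falls outside [12,39].
By pigeonhole, treating each of those 18 groups as a pigeonhole, one can pick one integer per group — 18 integers — with no two summing to 58.
The 19th integer lands in an occupied pair, forcing a sum of 58.

19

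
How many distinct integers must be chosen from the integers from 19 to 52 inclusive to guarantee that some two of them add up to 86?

Two chosen integers sum to 86 exactly when both halves of some pair {x, 86−x} with 34 ≤ x ≤ 86−x ≤ 52 are chosen — 9 such pairs.
The remaining 16 elements (those with no distinct partner in range) can never complete a 86-sum, so the worst case takes all of them and one from each pair: 16 + 9 = 25.
By the pigeonhole principle, the 26th integer has to be the second member of some pair, so 25 + 1 = 26.

26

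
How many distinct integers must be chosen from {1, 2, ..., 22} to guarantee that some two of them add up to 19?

A set avoiding the sum 19 can contain at most one of each pair {x, 19−x}, plus the 4 elements whose complement lies outside the range.
The integers 10, …, 22 (13 of them) are such a set: any two sum to at least 10+11 = 21 > 19.
By the pigeonhole principle, any 14th integer completes one of the 9 pairs, so 14 choices force a sum of 19.

14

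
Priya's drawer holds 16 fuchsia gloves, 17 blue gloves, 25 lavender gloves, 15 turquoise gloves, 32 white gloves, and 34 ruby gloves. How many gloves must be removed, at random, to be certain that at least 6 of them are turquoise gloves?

130

In the worst case for collecting turquoise gloves, every non-turquoise glove comes out first.
There are 16 + 17 + 25 + 32 + 34 = 124 non-turquoise gloves altogether.
After those, each further glove must be turquoise, so 124 + 6 = 130 draws guarantee 6 turquoise gloves.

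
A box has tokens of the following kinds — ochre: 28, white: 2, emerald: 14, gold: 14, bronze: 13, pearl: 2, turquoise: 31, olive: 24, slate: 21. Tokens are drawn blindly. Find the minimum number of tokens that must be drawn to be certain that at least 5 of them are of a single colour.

By pigeonhole, put each drawn token into a box by colour. The largest draw with every box below 5 takes min(count, 4) from each colour; colours with fewer than 4 contribute all they have.
Σ min(cᵢ, 4) = 4 + 2 + 4 + 4 + 4 + 2 + 4 + 4 + 4 = 32.
Draw number 32 + 1 = 33 must push one box to 5.

33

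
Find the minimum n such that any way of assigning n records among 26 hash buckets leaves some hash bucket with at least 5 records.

105

With 104 records one could put exactly 4 in each of the 26 hash buckets, and no hash bucket would reach 5.
Pigeonhole: one more record must land in a hash bucket that already has 4, giving it 5.
So 26 × 4 + 1 = 105 records are required.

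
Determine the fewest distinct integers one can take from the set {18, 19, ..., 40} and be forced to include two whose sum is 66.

Two chosen integers sum to 66 exactly when both halves of some pair {x, 66−x} with 26 ≤ x ≤ 66−x ≤ 40 are chosen — 7 such pairs.
The remaining 9 elements (those with no distinct partner in range) can never complete a 66-sum, so the worst case takes all of them and one from each pair: 9 + 7 = 16.
By the pigeonhole principle, the 17th integer has to be the second member of some pair, so 16 + 1 = 17.

17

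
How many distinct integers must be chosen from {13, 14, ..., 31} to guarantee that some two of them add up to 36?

15

A set avoiding the sum 36 can contain at most one of each pair {x, 36−x}, plus the 9 elements whose complement lies outside the range or equal to its own complement.
The integers 18, …, 31 (14 of them) are such a set: any two sum to at least 18+19 = 37 > 36.
Any 15th integer completes one of the 5 pairs, so 15 choices force a sum of 36.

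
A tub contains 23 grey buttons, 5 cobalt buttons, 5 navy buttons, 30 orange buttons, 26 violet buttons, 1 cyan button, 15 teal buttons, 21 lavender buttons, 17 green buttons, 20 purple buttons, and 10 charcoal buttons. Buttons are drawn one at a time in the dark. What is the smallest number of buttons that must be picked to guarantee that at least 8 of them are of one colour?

68

The 11 colours are the holes; the buttons drawn are the pigeons.
To avoid 8 of any one colour, the worst case takes at most 7 of each colour, or every button of a colour that has fewer than 7.
That gives 7 + 5 + 5 + 7 + 7 + 1 + 7 + 7 + 7 + 7 + 7 = 67 buttons with no colour reaching 8.
The next button forces some colour to 8, so 67 + 1 = 68.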